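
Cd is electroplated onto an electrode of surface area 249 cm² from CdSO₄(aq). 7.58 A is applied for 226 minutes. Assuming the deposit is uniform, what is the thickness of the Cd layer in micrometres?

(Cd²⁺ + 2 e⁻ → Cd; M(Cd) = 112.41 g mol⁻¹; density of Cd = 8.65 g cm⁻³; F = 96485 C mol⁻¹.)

278 μm

Q = I·t = 7.580 × 13560 = 102800 C; n(e⁻) = 1.065 mol.
n(Cd) = n(e⁻)/2 = 0.5326 mol, so m = 0.5326 × 112.41 = 59.87 g.
Volume = m/ρ = 59.87 / 8.65 = 6.922 cm³.
Thickness = V/A = 6.922 / 249 = 0.0278 cm = 278 μm.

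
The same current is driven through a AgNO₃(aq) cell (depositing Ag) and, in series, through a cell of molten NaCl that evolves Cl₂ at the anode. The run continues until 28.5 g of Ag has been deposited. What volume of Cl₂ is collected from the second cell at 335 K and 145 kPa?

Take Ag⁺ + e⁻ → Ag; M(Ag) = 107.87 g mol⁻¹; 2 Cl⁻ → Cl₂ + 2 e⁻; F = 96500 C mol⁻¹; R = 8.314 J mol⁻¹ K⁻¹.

n(Ag) = 28.5 / 107.87 = 0.2642 mol, so n(e⁻) = 1 × 0.2642 = 0.2642 mol.
The cells are in series, so the same 0.2642 mol of electrons passes through the second cell.
2 Cl⁻ → Cl₂ + 2 e⁻ — 2 mol e⁻ per mol Cl₂, so n(Cl₂) = 0.2642/2 = 0.1321 mol.
V = nRT/P = (0.1321 × 8.314 × 335) / (145 × 10³) = 0.00254 m³ = 2.54 L.

2.54 L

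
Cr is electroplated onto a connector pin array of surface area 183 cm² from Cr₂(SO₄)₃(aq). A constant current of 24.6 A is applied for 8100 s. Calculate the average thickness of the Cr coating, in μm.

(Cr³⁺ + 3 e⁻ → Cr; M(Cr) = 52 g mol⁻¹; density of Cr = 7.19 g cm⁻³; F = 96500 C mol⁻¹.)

Q = I·t = 24.60 × 8100.0 = 199300 C; n(e⁻) = 2.065 mol.
n(Cr) = n(e⁻)/3 = 0.6883 mol, so m = 0.6883 × 52 = 35.79 g.
Volume = m/ρ = 35.79 / 7.19 = 4.978 cm³.
Thickness = V/A = 4.978 / 183 = 0.0272 cm = 272 μm.

272 μm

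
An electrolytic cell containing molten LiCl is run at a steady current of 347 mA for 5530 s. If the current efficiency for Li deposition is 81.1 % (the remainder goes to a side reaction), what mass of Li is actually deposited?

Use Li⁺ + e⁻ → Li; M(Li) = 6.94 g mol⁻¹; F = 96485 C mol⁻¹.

Q = I·t = 0.3470 × 5530.0 = 1919 C.
n(e⁻) = 1919/96485 = 0.01989 mol; theoretically n(Li) = 0.01989/1 = 0.01989 mol, m_theo = 0.1380 g.
At 81.1 % efficiency, m_actual = 0.811 × 0.1380 = 0.112 g.

0.112 g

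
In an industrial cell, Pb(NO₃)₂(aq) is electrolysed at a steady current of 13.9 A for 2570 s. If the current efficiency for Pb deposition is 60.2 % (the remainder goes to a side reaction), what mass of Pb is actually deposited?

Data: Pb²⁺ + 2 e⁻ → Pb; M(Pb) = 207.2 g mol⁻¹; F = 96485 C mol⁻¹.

Q = I·t = 13.90 × 2570.0 = 35720 C.
n(e⁻) = 35720/96485 = 0.3702 mol; theoretically n(Pb) = 0.3702/2 = 0.1851 mol, m_theo = 38.36 g.
At 60.2 % efficiency, m_actual = 0.602 × 38.36 = 23.1 g.

23.1 g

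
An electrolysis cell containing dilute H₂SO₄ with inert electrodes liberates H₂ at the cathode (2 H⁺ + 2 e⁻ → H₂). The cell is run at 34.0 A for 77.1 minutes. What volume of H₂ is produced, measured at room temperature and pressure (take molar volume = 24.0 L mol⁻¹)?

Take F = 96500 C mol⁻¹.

19.6 L

Q = I·t = 34.00 A × 4626.0 s = 157300 C.
n(e⁻) = Q/F = 157300 / 96500 = 1.630 mol.
2 electrons are transferred per H₂ molecule, so n(H₂) = 1.630 / 2 = 0.8149 mol.
V = n × V_m = 0.8149 × 24.0 = 19.6 L.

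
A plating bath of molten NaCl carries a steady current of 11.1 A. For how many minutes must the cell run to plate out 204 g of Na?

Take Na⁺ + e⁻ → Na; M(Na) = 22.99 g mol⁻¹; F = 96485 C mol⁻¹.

n(Na) = m/M = 204 / 22.99 = 8.873 mol.
Each Na atom requires 1 electron, so n(e⁻) = 1 × 8.873 = 8.873 mol.
Q = n(e⁻)·F = 8.873 × 96485 = 856200 C.
t = Q/I = 856200 / 11.10 A = 77130 s = 1290 min.

1290 min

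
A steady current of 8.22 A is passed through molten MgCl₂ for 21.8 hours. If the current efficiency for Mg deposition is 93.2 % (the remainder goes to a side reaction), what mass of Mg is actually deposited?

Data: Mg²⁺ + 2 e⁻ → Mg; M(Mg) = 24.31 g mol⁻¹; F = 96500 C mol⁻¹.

75.7 g

Q = I·t = 8.220 × 78480 = 645100 C.
n(e⁻) = 645100/96500 = 6.685 mol; theoretically n(Mg) = 6.685/2 = 3.343 mol, m_theo = 81.26 g.
At 93.2 % efficiency, m_actual = 0.932 × 81.26 = 75.7 g.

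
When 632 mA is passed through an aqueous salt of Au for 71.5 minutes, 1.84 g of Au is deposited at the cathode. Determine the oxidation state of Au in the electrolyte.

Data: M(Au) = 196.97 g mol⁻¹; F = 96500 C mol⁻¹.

Q = I·t = 0.6320 A × 4290.0 s = 2711 C, so n(e⁻) = 2711/96500 = 0.02810 mol.
n(Au) deposited = 1.84 / 196.97 = 0.009342 mol.
Electrons per atom = n(e⁻)/n(Au) = 0.02810 / 0.009342 = 3.01 ≈ 3, so the ion is Au³⁺.

+3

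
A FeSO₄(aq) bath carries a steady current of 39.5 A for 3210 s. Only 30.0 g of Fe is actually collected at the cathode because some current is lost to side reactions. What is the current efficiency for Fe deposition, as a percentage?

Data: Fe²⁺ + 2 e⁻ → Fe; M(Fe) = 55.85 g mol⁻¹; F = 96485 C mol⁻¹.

Q = I·t = 39.50 × 3210.0 = 126800 C; n(e⁻) = 126800/96485 = 1.314 mol.
Theoretical n(Fe) = n(e⁻)/2 = 0.6571 mol, i.e. m_theo = 0.6571 × 55.85 = 36.70 g.
Efficiency = m_actual / m_theo = 30.0 / 36.70 = 81.7 %.

81.7 %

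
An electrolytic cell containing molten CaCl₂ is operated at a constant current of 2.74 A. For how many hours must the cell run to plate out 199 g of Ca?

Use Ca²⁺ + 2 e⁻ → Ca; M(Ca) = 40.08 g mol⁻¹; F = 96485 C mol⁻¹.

n(Ca) = m/M = 199 / 40.08 = 4.965 mol.
Each Ca atom requires 2 electrons, so n(e⁻) = 2 × 4.965 = 9.930 mol.
Q = n(e⁻)·F = 9.930 × 96485 = 958100 C.
t = Q/I = 958100 / 2.740 A = 349700 s = 97.1 h.

97.1 h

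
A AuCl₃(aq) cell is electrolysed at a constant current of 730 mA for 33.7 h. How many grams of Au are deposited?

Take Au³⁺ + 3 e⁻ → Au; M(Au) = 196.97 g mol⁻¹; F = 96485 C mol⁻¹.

60.3 g

Q = I·t = 0.7300 A × 121320 s = 88560 C.
n(e⁻) = Q/F = 88560 / 96485 = 0.9179 mol.
Au³⁺ + 3 e⁻ → Au, so n(Au) = n(e⁻)/3 = 0.3060 mol.
m = n·M = 0.3060 × 196.97 = 60.3 g.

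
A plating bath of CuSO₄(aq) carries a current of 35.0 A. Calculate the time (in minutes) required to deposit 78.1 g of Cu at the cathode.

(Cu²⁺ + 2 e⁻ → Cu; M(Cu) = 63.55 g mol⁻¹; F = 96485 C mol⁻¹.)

n(Cu) = m/M = 78.1 / 63.55 = 1.229 mol.
Each Cu atom requires 2 electrons, so n(e⁻) = 2 × 1.229 = 2.458 mol.
Q = n(e⁻)·F = 2.458 × 96485 = 237200 C.
t = Q/I = 237200 / 35.00 A = 6776 s = 113 min.

113 min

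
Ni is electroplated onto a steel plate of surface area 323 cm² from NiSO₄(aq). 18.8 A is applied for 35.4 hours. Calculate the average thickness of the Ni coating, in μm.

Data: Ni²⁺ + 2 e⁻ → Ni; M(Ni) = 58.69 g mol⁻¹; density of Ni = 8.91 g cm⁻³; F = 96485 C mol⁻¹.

2530 μm

Q = I·t = 18.80 × 127440 = 2396000 C; n(e⁻) = 24.83 mol.
n(Ni) = n(e⁻)/2 = 12.42 mol, so m = 12.42 × 58.69 = 728.7 g.
Volume = m/ρ = 728.7 / 8.91 = 81.78 cm³.
Thickness = V/A = 81.78 / 323 = 0.253 cm = 2530 μm.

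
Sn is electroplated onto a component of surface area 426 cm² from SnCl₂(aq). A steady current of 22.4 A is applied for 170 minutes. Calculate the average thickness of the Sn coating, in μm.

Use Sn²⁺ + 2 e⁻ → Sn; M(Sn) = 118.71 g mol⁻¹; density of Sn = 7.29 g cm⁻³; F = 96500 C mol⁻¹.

Q = I·t = 22.40 × 10200 = 228500 C; n(e⁻) = 2.368 mol.
n(Sn) = n(e⁻)/2 = 1.184 mol, so m = 1.184 × 118.71 = 140.5 g.
Volume = m/ρ = 140.5 / 7.29 = 19.28 cm³.
Thickness = V/A = 19.28 / 426 = 0.0453 cm = 453 μm.

453 μm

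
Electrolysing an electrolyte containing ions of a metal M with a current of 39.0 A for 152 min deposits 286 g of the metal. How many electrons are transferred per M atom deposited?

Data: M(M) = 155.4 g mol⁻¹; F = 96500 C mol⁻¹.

Q = I·t = 39.00 A × 9120.0 s = 355700 C, so n(e⁻) = 355700/96500 = 3.686 mol.
n(M) deposited = 286 / 155.4 = 1.840 mol.
Electrons per atom = n(e⁻)/n(M) = 3.686 / 1.840 = 2.00 ≈ 2, so the ion is M²⁺.

2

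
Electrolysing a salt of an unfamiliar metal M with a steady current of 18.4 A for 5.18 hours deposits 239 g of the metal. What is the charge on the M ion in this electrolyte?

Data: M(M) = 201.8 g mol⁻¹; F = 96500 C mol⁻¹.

Q = I·t = 18.40 A × 18648 s = 343100 C, so n(e⁻) = 343100/96500 = 3.556 mol.
n(M) deposited = 239 / 201.8 = 1.184 mol.
Electrons per atom = n(e⁻)/n(M) = 3.556 / 1.184 = 3.00 ≈ 3, so the ion is M³⁺.

+3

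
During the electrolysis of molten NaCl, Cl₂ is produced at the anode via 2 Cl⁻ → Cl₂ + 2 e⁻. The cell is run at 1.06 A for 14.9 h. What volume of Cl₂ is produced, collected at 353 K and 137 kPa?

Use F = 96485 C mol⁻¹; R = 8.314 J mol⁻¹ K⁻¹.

6.31 L

Q = I·t = 1.060 A × 53640 s = 56860 C.
n(e⁻) = Q/F = 56860 / 96485 = 0.5893 mol.
2 electrons are transferred per Cl₂ molecule, so n(Cl₂) = 0.5893 / 2 = 0.2946 mol.
V = nRT/P = (0.2946 × 8.314 × 353) / (137 × 10³ Pa) = 0.00631 m³ = 6.31 L.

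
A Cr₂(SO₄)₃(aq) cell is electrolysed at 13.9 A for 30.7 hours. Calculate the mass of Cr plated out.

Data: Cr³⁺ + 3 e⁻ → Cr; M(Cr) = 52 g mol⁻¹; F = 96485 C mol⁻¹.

276 g

Q = I·t = 13.90 A × 110520 s = 1536000 C.
n(e⁻) = Q/F = 1536000 / 96485 = 15.92 mol.
Cr³⁺ + 3 e⁻ → Cr, so n(Cr) = n(e⁻)/3 = 5.307 mol.
m = n·M = 5.307 × 52 = 276 g.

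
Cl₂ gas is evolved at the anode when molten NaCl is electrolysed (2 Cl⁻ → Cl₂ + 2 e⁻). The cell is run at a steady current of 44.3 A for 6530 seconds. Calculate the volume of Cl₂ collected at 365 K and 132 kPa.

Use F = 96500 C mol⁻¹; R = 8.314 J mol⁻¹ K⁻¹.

34.5 L

Q = I·t = 44.30 A × 6530.0 s = 289300 C.
n(e⁻) = Q/F = 289300 / 96500 = 2.998 mol.
2 electrons are transferred per Cl₂ molecule, so n(Cl₂) = 2.998 / 2 = 1.499 mol.
V = nRT/P = (1.499 × 8.314 × 365) / (132 × 10³ Pa) = 0.0345 m³ = 34.5 L.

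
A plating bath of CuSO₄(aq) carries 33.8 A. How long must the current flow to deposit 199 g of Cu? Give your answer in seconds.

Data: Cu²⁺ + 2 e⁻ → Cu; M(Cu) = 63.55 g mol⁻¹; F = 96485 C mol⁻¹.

17900 s

n(Cu) = m/M = 199 / 63.55 = 3.131 mol.
Each Cu atom requires 2 electrons, so n(e⁻) = 2 × 3.131 = 6.263 mol.
Q = n(e⁻)·F = 6.263 × 96485 = 604300 C.
t = Q/I = 604300 / 33.80 A = 17880 s.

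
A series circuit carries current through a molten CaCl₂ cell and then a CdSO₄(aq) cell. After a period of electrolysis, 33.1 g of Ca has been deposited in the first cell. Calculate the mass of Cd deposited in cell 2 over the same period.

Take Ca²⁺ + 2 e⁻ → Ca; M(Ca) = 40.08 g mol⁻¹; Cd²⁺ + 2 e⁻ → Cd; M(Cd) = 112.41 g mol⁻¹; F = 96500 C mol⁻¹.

92.8 g

n(Ca) = 33.1 / 40.08 = 0.8258 mol.
Since Ca²⁺ + 2 e⁻ → Ca, n(e⁻) passed = 2 × 0.8258 = 1.652 mol.
Cells in series carry the same charge, so the same 1.652 mol of electrons passes through cell 2.
Cd²⁺ + 2 e⁻ → Cd, so n(Cd) = 1.652 / 2 = 0.8258 mol.
m(Cd) = 0.8258 × 112.41 = 92.8 g.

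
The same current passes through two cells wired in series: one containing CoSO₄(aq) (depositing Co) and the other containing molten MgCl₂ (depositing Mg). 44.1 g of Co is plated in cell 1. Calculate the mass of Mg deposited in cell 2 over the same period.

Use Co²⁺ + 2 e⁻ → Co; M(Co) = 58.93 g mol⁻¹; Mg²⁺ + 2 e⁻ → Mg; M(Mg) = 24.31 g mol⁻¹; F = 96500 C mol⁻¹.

18.2 g

n(Co) = 44.1 / 58.93 = 0.7483 mol.
Since Co²⁺ + 2 e⁻ → Co, n(e⁻) passed = 2 × 0.7483 = 1.497 mol.
Cells in series carry the same charge, so the same 1.497 mol of electrons passes through cell 2.
Mg²⁺ + 2 e⁻ → Mg, so n(Mg) = 1.497 / 2 = 0.7483 mol.
m(Mg) = 0.7483 × 24.31 = 18.2 g.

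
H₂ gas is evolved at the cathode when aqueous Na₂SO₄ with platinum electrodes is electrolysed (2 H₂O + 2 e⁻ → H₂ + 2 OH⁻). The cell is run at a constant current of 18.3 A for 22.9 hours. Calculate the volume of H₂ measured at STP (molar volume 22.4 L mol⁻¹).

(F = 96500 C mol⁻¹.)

Q = I·t = 18.30 A × 82440 s = 1509000 C.
n(e⁻) = Q/F = 1509000 / 96500 = 15.63 mol.
2 electrons are transferred per H₂ molecule, so n(H₂) = 15.63 / 2 = 7.817 mol.
V = n × V_m = 7.817 × 22.4 = 175 L.

175 L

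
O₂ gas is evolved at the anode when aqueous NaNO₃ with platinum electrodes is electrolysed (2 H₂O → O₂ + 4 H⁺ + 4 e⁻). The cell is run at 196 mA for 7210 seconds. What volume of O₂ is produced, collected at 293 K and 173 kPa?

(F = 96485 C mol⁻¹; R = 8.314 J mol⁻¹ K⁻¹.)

Q = I·t = 0.1960 A × 7210.0 s = 1413 C.
n(e⁻) = Q/F = 1413 / 96485 = 0.01465 mol.
4 electrons are transferred per O₂ molecule, so n(O₂) = 0.01465 / 4 = 0.003662 mol.
V = nRT/P = (0.003662 × 8.314 × 293) / (173 × 10³ Pa) = 5.16 × 10⁻⁵ m³ = 0.0516 L.

0.0516 L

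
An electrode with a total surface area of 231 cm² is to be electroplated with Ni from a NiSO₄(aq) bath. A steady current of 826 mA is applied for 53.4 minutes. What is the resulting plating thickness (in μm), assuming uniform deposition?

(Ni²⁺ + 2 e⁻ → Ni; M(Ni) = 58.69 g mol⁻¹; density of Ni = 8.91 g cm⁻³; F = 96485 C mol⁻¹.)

3.91 μm

Q = I·t = 0.8260 × 3204.0 = 2647 C; n(e⁻) = 0.02743 mol.
n(Ni) = n(e⁻)/2 = 0.01371 mol, so m = 0.01371 × 58.69 = 0.8049 g.
Volume = m/ρ = 0.8049 / 8.91 = 0.09034 cm³.
Thickness = V/A = 0.09034 / 231 = 3.91 × 10⁻⁴ cm = 3.91 μm.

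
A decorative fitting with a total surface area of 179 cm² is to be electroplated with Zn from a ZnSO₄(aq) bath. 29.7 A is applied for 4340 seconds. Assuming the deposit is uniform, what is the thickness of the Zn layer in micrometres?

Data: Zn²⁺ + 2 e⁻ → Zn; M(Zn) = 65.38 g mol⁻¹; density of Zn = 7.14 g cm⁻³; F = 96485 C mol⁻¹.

342 μm

Q = I·t = 29.70 × 4340.0 = 128900 C; n(e⁻) = 1.336 mol.
n(Zn) = n(e⁻)/2 = 0.6680 mol, so m = 0.6680 × 65.38 = 43.67 g.
Volume = m/ρ = 43.67 / 7.14 = 6.117 cm³.
Thickness = V/A = 6.117 / 179 = 0.0342 cm = 342 μm.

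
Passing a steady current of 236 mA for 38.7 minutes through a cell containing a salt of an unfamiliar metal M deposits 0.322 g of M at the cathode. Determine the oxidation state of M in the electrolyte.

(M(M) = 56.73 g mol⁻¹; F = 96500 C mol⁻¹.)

+1

Q = I·t = 0.2360 A × 2322.0 s = 548.0 C, so n(e⁻) = 548.0/96500 = 0.005679 mol.
n(M) deposited = 0.322 / 56.73 = 0.005676 mol.
Electrons per atom = n(e⁻)/n(M) = 0.005679 / 0.005676 = 1.00 ≈ 1, so the ion is M⁺.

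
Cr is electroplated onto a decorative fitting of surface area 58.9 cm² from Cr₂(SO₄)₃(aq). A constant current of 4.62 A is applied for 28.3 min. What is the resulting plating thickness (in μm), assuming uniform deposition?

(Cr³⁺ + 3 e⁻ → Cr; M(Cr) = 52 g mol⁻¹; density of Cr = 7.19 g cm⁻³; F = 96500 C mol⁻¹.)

33.3 μm

Q = I·t = 4.620 × 1698.0 = 7845 C; n(e⁻) = 0.08129 mol.
n(Cr) = n(e⁻)/3 = 0.02710 mol, so m = 0.02710 × 52 = 1.409 g.
Volume = m/ρ = 1.409 / 7.19 = 0.1960 cm³.
Thickness = V/A = 0.1960 / 58.9 = 0.00333 cm = 33.3 μm.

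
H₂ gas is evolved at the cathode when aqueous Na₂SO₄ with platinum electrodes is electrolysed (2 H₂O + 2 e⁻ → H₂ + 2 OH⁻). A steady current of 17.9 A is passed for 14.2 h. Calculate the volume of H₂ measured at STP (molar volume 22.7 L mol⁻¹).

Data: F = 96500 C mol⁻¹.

108 L

Q = I·t = 17.90 A × 51120 s = 915000 C.
n(e⁻) = Q/F = 915000 / 96500 = 9.482 mol.
2 electrons are transferred per H₂ molecule, so n(H₂) = 9.482 / 2 = 4.741 mol.
V = n × V_m = 4.741 × 22.7 = 108 L.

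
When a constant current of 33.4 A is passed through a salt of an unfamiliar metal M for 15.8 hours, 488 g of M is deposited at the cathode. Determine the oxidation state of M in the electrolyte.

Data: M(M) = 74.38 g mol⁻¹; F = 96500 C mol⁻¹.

+3

Q = I·t = 33.40 A × 56880 s = 1900000 C, so n(e⁻) = 1900000/96500 = 19.69 mol.
n(M) deposited = 488 / 74.38 = 6.561 mol.
Electrons per atom = n(e⁻)/n(M) = 19.69 / 6.561 = 3.00 ≈ 3, so the ion is M³⁺.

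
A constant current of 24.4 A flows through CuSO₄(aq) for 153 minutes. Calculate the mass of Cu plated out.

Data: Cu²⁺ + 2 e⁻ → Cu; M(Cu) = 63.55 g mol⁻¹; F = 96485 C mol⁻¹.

Q = I·t = 24.40 A × 9180.0 s = 224000 C.
n(e⁻) = Q/F = 224000 / 96485 = 2.322 mol.
Cu²⁺ + 2 e⁻ → Cu, so n(Cu) = n(e⁻)/2 = 1.161 mol.
m = n·M = 1.161 × 63.55 = 73.8 g.

73.8 g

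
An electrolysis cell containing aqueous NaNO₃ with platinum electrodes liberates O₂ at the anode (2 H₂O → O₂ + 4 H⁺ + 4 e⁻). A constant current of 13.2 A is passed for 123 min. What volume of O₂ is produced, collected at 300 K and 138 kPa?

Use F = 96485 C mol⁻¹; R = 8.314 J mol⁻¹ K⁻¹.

Q = I·t = 13.20 A × 7380.0 s = 97420 C.
n(e⁻) = Q/F = 97420 / 96485 = 1.010 mol.
4 electrons are transferred per O₂ molecule, so n(O₂) = 1.010 / 4 = 0.2524 mol.
V = nRT/P = (0.2524 × 8.314 × 300) / (138 × 10³ Pa) = 0.00456 m³ = 4.56 L.

4.56 L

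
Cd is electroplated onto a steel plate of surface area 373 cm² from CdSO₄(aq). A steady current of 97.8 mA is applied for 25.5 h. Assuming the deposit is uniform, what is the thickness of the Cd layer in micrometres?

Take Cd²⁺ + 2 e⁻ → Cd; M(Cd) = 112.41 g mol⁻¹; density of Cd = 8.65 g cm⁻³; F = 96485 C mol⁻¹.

Q = I·t = 0.09780 × 91800 = 8978 C; n(e⁻) = 0.09305 mol.
n(Cd) = n(e⁻)/2 = 0.04653 mol, so m = 0.04653 × 112.41 = 5.230 g.
Volume = m/ρ = 5.230 / 8.65 = 0.6046 cm³.
Thickness = V/A = 0.6046 / 373 = 0.00162 cm = 16.2 μm.

16.2 μm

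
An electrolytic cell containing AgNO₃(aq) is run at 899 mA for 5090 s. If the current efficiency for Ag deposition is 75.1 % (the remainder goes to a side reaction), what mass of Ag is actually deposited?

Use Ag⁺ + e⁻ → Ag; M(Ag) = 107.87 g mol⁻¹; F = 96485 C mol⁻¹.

Q = I·t = 0.8990 × 5090.0 = 4576 C.
n(e⁻) = 4576/96485 = 0.04743 mol; theoretically n(Ag) = 0.04743/1 = 0.04743 mol, m_theo = 5.116 g.
At 75.1 % efficiency, m_actual = 0.751 × 5.116 = 3.84 g.

3.84 g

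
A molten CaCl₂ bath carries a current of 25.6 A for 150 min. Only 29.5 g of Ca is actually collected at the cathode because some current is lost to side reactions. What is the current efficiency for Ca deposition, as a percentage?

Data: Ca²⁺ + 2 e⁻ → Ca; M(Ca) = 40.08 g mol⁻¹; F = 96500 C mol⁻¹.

Q = I·t = 25.60 × 9000.0 = 230400 C; n(e⁻) = 230400/96500 = 2.388 mol.
Theoretical n(Ca) = n(e⁻)/2 = 1.194 mol, i.e. m_theo = 1.194 × 40.08 = 47.85 g.
Efficiency = m_actual / m_theo = 29.5 / 47.85 = 61.7 %.

61.7 %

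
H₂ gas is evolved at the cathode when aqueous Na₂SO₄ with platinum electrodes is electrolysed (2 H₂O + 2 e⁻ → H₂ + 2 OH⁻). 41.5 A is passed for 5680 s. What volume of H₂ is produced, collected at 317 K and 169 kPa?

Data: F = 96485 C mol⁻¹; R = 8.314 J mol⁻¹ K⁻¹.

Q = I·t = 41.50 A × 5680.0 s = 235700 C.
n(e⁻) = Q/F = 235700 / 96485 = 2.443 mol.
2 electrons are transferred per H₂ molecule, so n(H₂) = 2.443 / 2 = 1.222 mol.
V = nRT/P = (1.222 × 8.314 × 317) / (169 × 10³ Pa) = 0.0190 m³ = 19.0 L.

19.0 L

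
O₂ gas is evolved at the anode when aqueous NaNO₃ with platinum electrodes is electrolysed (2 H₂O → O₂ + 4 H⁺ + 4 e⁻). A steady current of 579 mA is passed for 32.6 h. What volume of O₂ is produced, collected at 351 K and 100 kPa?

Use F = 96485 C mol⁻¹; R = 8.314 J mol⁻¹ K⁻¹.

5.14 L

Q = I·t = 0.5790 A × 117360 s = 67950 C.
n(e⁻) = Q/F = 67950 / 96485 = 0.7043 mol.
4 electrons are transferred per O₂ molecule, so n(O₂) = 0.7043 / 4 = 0.1761 mol.
V = nRT/P = (0.1761 × 8.314 × 351) / (100 × 10³ Pa) = 0.00514 m³ = 5.14 L.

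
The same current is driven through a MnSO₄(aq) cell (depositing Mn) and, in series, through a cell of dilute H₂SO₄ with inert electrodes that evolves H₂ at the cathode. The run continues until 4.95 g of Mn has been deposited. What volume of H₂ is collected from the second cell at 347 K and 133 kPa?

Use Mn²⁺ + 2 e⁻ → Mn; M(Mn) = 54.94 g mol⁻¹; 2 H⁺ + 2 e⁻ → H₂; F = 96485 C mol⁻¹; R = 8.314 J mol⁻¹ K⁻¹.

n(Mn) = 4.95 / 54.94 = 0.09010 mol, so n(e⁻) = 2 × 0.09010 = 0.1802 mol.
The cells are in series, so the same 0.1802 mol of electrons passes through the second cell.
2 H⁺ + 2 e⁻ → H₂ — 2 mol e⁻ per mol H₂, so n(H₂) = 0.1802/2 = 0.09010 mol.
V = nRT/P = (0.09010 × 8.314 × 347) / (133 × 10³) = 0.00195 m³ = 1.95 L.

1.95 L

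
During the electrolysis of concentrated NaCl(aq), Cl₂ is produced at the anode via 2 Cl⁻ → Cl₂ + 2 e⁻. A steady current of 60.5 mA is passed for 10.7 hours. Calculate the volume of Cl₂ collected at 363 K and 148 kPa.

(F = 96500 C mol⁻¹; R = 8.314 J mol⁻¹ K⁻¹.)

Q = I·t = 0.06050 A × 38520 s = 2330 C.
n(e⁻) = Q/F = 2330 / 96500 = 0.02415 mol.
2 electrons are transferred per Cl₂ molecule, so n(Cl₂) = 0.02415 / 2 = 0.01207 mol.
V = nRT/P = (0.01207 × 8.314 × 363) / (148 × 10³ Pa) = 2.46 × 10⁻⁴ m³ = 0.246 L.

0.246 L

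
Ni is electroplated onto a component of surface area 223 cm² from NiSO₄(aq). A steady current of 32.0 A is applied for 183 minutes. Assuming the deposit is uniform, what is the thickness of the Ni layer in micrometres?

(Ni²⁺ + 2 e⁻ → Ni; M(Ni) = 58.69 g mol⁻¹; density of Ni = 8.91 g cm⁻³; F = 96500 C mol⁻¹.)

538 μm

Q = I·t = 32.00 × 10980 = 351400 C; n(e⁻) = 3.641 mol.
n(Ni) = n(e⁻)/2 = 1.821 mol, so m = 1.821 × 58.69 = 106.8 g.
Volume = m/ρ = 106.8 / 8.91 = 11.99 cm³.
Thickness = V/A = 11.99 / 223 = 0.0538 cm = 538 μm.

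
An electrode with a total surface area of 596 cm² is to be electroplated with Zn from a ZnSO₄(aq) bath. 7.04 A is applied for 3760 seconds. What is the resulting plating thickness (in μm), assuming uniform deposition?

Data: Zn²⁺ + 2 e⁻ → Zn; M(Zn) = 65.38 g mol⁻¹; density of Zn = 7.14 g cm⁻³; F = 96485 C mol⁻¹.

21.1 μm

Q = I·t = 7.040 × 3760.0 = 26470 C; n(e⁻) = 0.2743 mol.
n(Zn) = n(e⁻)/2 = 0.1372 mol, so m = 0.1372 × 65.38 = 8.968 g.
Volume = m/ρ = 8.968 / 7.14 = 1.256 cm³.
Thickness = V/A = 1.256 / 596 = 0.00211 cm = 21.1 μm.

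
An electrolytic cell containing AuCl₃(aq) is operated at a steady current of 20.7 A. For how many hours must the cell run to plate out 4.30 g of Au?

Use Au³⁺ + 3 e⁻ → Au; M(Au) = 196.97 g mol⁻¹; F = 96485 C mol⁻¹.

0.0848 h

n(Au) = m/M = 4.30 / 196.97 = 0.02183 mol.
Each Au atom requires 3 electrons, so n(e⁻) = 3 × 0.02183 = 0.06549 mol.
Q = n(e⁻)·F = 0.06549 × 96485 = 6319 C.
t = Q/I = 6319 / 20.70 A = 305.3 s = 0.0848 h.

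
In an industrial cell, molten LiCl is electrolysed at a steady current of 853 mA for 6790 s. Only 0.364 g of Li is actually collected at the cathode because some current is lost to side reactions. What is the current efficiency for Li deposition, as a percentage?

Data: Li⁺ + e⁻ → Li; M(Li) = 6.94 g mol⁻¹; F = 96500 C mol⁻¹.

87.4 %

Q = I·t = 0.8530 × 6790.0 = 5792 C; n(e⁻) = 5792/96500 = 0.06002 mol.
Theoretical n(Li) = n(e⁻)/1 = 0.06002 mol, i.e. m_theo = 0.06002 × 6.94 = 0.4165 g.
Efficiency = m_actual / m_theo = 0.364 / 0.4165 = 87.4 %.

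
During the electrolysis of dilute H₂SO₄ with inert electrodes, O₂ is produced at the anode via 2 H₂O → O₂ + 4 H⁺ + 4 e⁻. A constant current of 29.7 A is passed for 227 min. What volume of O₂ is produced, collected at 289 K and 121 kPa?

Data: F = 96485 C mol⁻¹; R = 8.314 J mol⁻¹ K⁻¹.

20.8 L

Q = I·t = 29.70 A × 13620 s = 404500 C.
n(e⁻) = Q/F = 404500 / 96485 = 4.193 mol.
4 electrons are transferred per O₂ molecule, so n(O₂) = 4.193 / 4 = 1.048 mol.
V = nRT/P = (1.048 × 8.314 × 289) / (121 × 10³ Pa) = 0.0208 m³ = 20.8 L.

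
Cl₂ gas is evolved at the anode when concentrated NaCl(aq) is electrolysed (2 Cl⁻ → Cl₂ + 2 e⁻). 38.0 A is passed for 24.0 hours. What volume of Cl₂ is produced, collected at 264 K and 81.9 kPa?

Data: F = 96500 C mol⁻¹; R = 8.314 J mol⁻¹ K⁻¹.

Q = I·t = 38.00 A × 86400 s = 3283000 C.
n(e⁻) = Q/F = 3283000 / 96500 = 34.02 mol.
2 electrons are transferred per Cl₂ molecule, so n(Cl₂) = 34.02 / 2 = 17.01 mol.
V = nRT/P = (17.01 × 8.314 × 264) / (81.9 × 10³ Pa) = 0.456 m³ = 456 L.

456 L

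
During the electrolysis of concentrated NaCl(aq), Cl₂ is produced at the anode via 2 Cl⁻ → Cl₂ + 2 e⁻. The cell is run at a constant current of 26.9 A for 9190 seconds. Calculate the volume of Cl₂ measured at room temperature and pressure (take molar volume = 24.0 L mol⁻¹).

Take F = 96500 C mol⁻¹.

30.7 L

Q = I·t = 26.90 A × 9190.0 s = 247200 C.
n(e⁻) = Q/F = 247200 / 96500 = 2.562 mol.
2 electrons are transferred per Cl₂ molecule, so n(Cl₂) = 2.562 / 2 = 1.281 mol.
V = n × V_m = 1.281 × 24.0 = 30.7 L.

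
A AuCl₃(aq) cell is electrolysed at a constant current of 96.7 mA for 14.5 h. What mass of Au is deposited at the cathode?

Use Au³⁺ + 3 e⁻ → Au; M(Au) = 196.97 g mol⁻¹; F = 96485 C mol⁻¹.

3.43 g

Q = I·t = 0.09670 A × 52200 s = 5048 C.
n(e⁻) = Q/F = 5048 / 96485 = 0.05232 mol.
Au³⁺ + 3 e⁻ → Au, so n(Au) = n(e⁻)/3 = 0.01744 mol.
m = n·M = 0.01744 × 196.97 = 3.43 g.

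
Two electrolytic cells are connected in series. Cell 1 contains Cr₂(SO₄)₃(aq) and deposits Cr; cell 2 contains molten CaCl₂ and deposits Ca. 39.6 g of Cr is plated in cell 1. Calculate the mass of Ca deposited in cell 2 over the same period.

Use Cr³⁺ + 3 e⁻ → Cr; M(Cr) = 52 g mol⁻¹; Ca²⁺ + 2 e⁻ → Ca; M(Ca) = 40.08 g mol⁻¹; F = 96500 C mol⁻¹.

n(Cr) = 39.6 / 52 = 0.7615 mol.
Since Cr³⁺ + 3 e⁻ → Cr, n(e⁻) passed = 3 × 0.7615 = 2.285 mol.
Cells in series carry the same charge, so the same 2.285 mol of electrons passes through cell 2.
Ca²⁺ + 2 e⁻ → Ca, so n(Ca) = 2.285 / 2 = 1.142 mol.
m(Ca) = 1.142 × 40.08 = 45.8 g.

45.8 g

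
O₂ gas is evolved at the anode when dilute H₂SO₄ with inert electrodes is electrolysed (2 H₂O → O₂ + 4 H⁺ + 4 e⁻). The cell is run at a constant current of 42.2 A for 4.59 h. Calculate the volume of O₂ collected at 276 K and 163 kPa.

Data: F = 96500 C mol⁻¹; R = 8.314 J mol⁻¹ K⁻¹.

Q = I·t = 42.20 A × 16524 s = 697300 C.
n(e⁻) = Q/F = 697300 / 96500 = 7.226 mol.
4 electrons are transferred per O₂ molecule, so n(O₂) = 7.226 / 4 = 1.807 mol.
V = nRT/P = (1.807 × 8.314 × 276) / (163 × 10³ Pa) = 0.0254 m³ = 25.4 L.

25.4 L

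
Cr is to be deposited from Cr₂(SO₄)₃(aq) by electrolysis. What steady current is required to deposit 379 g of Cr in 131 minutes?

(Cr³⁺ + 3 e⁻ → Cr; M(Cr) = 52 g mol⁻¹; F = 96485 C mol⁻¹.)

268 A

n(Cr) = 379 / 52 = 7.288 mol.
n(e⁻) = 3 × 7.288 = 21.87 mol.
Q = n(e⁻)·F = 21.87 × 96485 = 2110000 C.
I = Q/t = 2110000 / 7860.0 s = 268 A.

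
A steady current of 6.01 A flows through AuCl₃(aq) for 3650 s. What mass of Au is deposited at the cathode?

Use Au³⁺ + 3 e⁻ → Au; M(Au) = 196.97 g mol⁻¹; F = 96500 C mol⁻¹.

14.9 g

Q = I·t = 6.010 A × 3650.0 s = 21940 C.
n(e⁻) = Q/F = 21940 / 96500 = 0.2273 mol.
Au³⁺ + 3 e⁻ → Au, so n(Au) = n(e⁻)/3 = 0.07577 mol.
m = n·M = 0.07577 × 196.97 = 14.9 g.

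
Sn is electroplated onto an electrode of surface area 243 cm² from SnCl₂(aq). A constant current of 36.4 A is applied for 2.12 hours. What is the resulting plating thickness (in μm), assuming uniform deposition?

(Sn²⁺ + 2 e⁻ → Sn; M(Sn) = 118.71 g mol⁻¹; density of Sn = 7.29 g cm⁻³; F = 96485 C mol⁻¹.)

965 μm

Q = I·t = 36.40 × 7632.0 = 277800 C; n(e⁻) = 2.879 mol.
n(Sn) = n(e⁻)/2 = 1.440 mol, so m = 1.440 × 118.71 = 170.9 g.
Volume = m/ρ = 170.9 / 7.29 = 23.44 cm³.
Thickness = V/A = 23.44 / 243 = 0.0965 cm = 965 μm.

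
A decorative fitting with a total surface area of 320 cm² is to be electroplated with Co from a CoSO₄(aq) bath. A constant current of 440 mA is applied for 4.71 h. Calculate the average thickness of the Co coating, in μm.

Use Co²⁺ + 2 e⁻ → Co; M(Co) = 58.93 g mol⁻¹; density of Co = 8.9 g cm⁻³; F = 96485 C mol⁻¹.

Q = I·t = 0.4400 × 16956 = 7461 C; n(e⁻) = 0.07732 mol.
n(Co) = n(e⁻)/2 = 0.03866 mol, so m = 0.03866 × 58.93 = 2.278 g.
Volume = m/ρ = 2.278 / 8.9 = 0.2560 cm³.
Thickness = V/A = 0.2560 / 320 = 8.00 × 10⁻⁴ cm = 8.00 μm.

8.00 μm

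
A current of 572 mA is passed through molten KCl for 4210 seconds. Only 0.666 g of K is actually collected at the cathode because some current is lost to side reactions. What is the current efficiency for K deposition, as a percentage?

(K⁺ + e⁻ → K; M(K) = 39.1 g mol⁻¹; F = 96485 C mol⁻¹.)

Q = I·t = 0.5720 × 4210.0 = 2408 C; n(e⁻) = 2408/96485 = 0.02496 mol.
Theoretical n(K) = n(e⁻)/1 = 0.02496 mol, i.e. m_theo = 0.02496 × 39.1 = 0.9759 g.
Efficiency = m_actual / m_theo = 0.666 / 0.9759 = 68.2 %.

68.2 %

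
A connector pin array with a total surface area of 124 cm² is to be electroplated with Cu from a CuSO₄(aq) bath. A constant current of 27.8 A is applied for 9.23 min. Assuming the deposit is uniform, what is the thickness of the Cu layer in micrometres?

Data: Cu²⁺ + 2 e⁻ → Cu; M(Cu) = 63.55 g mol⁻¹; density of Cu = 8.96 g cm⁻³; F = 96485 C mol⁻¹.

45.6 μm

Q = I·t = 27.80 × 553.80 = 15400 C; n(e⁻) = 0.1596 mol.
n(Cu) = n(e⁻)/2 = 0.07978 mol, so m = 0.07978 × 63.55 = 5.070 g.
Volume = m/ρ = 5.070 / 8.96 = 0.5659 cm³.
Thickness = V/A = 0.5659 / 124 = 0.00456 cm = 45.6 μm.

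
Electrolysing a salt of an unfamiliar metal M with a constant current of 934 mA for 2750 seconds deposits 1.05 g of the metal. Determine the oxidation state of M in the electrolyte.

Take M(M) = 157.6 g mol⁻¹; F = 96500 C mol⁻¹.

Q = I·t = 0.9340 A × 2750.0 s = 2568 C, so n(e⁻) = 2568/96500 = 0.02662 mol.
n(M) deposited = 1.05 / 157.6 = 0.006662 mol.
Electrons per atom = n(e⁻)/n(M) = 0.02662 / 0.006662 = 4.00 ≈ 4, so the ion is M⁴⁺.

+4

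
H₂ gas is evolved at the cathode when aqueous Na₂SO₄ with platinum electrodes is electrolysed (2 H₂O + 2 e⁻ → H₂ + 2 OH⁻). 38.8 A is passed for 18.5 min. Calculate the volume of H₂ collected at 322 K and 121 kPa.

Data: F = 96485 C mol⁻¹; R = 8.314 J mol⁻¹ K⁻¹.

4.94 L

Q = I·t = 38.80 A × 1110.0 s = 43070 C.
n(e⁻) = Q/F = 43070 / 96485 = 0.4464 mol.
2 electrons are transferred per H₂ molecule, so n(H₂) = 0.4464 / 2 = 0.2232 mol.
V = nRT/P = (0.2232 × 8.314 × 322) / (121 × 10³ Pa) = 0.00494 m³ = 4.94 L.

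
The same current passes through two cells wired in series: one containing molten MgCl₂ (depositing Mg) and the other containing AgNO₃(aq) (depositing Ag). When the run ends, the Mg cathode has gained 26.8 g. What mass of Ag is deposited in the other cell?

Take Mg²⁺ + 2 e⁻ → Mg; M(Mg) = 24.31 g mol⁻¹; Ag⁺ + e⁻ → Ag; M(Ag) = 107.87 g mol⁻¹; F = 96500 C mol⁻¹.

n(Mg) = 26.8 / 24.31 = 1.102 mol.
Since Mg²⁺ + 2 e⁻ → Mg, n(e⁻) passed = 2 × 1.102 = 2.205 mol.
Cells in series carry the same charge, so the same 2.205 mol of electrons passes through cell 2.
Ag⁺ + e⁻ → Ag, so n(Ag) = 2.205 / 1 = 2.205 mol.
m(Ag) = 2.205 × 107.87 = 238 g.

238 g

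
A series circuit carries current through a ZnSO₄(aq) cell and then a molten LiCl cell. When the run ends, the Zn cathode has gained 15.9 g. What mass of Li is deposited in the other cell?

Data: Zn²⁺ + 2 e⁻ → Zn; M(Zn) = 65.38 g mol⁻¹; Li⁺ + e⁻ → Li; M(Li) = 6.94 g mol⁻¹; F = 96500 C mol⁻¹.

n(Zn) = 15.9 / 65.38 = 0.2432 mol.
Since Zn²⁺ + 2 e⁻ → Zn, n(e⁻) passed = 2 × 0.2432 = 0.4864 mol.
Cells in series carry the same charge, so the same 0.4864 mol of electrons passes through cell 2.
Li⁺ + e⁻ → Li, so n(Li) = 0.4864 / 1 = 0.4864 mol.
m(Li) = 0.4864 × 6.94 = 3.38 g.

3.38 g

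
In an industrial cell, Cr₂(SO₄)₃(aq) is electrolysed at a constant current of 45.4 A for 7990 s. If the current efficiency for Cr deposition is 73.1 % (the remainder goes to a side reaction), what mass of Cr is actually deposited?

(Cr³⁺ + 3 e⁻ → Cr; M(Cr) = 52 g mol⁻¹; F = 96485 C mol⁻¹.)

47.6 g

Q = I·t = 45.40 × 7990.0 = 362700 C.
n(e⁻) = 362700/96485 = 3.760 mol; theoretically n(Cr) = 3.760/3 = 1.253 mol, m_theo = 65.17 g.
At 73.1 % efficiency, m_actual = 0.731 × 65.17 = 47.6 g.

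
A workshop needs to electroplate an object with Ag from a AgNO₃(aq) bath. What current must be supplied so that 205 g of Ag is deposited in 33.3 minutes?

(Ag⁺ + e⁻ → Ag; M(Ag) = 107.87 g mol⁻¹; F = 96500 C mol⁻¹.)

91.8 A

n(Ag) = 205 / 107.87 = 1.900 mol.
n(e⁻) = 1 × 1.900 = 1.900 mol.
Q = n(e⁻)·F = 1.900 × 96500 = 183400 C.
I = Q/t = 183400 / 1998.0 s = 91.8 A.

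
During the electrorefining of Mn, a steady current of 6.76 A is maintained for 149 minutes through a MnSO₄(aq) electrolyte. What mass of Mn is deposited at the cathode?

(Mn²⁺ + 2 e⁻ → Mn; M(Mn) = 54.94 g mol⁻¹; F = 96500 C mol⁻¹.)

17.2 g

Q = I·t = 6.760 A × 8940.0 s = 60430 C.
n(e⁻) = Q/F = 60430 / 96500 = 0.6263 mol.
Mn²⁺ + 2 e⁻ → Mn, so n(Mn) = n(e⁻)/2 = 0.3131 mol.
m = n·M = 0.3131 × 54.94 = 17.2 g.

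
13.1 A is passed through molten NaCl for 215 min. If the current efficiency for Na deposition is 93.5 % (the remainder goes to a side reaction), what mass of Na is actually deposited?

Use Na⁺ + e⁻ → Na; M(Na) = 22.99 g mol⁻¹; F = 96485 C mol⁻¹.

Q = I·t = 13.10 × 12900 = 169000 C.
n(e⁻) = 169000/96485 = 1.751 mol; theoretically n(Na) = 1.751/1 = 1.751 mol, m_theo = 40.27 g.
At 93.5 % efficiency, m_actual = 0.935 × 40.27 = 37.6 g.

37.6 g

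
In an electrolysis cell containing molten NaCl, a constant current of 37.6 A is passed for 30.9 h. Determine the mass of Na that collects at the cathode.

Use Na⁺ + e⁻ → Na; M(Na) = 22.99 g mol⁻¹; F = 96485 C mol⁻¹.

Q = I·t = 37.60 A × 111240 s = 4183000 C.
n(e⁻) = Q/F = 4183000 / 96485 = 43.35 mol.
Na⁺ + e⁻ → Na, so n(Na) = n(e⁻)/1 = 43.35 mol.
m = n·M = 43.35 × 22.99 = 997 g.

997 g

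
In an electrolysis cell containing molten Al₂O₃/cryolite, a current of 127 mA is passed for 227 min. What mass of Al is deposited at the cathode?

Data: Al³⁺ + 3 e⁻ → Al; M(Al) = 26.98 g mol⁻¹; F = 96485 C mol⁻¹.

0.161 g

Q = I·t = 0.1270 A × 13620 s = 1730 C.
n(e⁻) = Q/F = 1730 / 96485 = 0.01793 mol.
Al³⁺ + 3 e⁻ → Al, so n(Al) = n(e⁻)/3 = 0.005976 mol.
m = n·M = 0.005976 × 26.98 = 0.161 g.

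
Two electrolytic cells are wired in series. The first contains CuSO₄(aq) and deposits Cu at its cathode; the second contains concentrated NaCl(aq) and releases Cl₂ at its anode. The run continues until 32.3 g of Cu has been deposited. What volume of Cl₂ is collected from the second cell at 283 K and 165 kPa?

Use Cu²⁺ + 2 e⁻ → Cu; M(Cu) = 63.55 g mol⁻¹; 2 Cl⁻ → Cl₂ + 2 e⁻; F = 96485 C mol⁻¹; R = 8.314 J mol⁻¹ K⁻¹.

7.25 L

n(Cu) = 32.3 / 63.55 = 0.5083 mol, so n(e⁻) = 2 × 0.5083 = 1.017 mol.
The cells are in series, so the same 1.017 mol of electrons passes through the second cell.
2 Cl⁻ → Cl₂ + 2 e⁻ — 2 mol e⁻ per mol Cl₂, so n(Cl₂) = 1.017/2 = 0.5083 mol.
V = nRT/P = (0.5083 × 8.314 × 283) / (165 × 10³) = 0.00725 m³ = 7.25 L.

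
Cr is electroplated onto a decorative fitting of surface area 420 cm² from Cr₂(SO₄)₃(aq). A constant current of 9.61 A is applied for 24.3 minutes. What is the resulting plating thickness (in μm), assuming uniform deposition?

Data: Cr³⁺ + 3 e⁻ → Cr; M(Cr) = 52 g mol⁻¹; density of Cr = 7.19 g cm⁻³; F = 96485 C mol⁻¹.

Q = I·t = 9.610 × 1458.0 = 14010 C; n(e⁻) = 0.1452 mol.
n(Cr) = n(e⁻)/3 = 0.04841 mol, so m = 0.04841 × 52 = 2.517 g.
Volume = m/ρ = 2.517 / 7.19 = 0.3501 cm³.
Thickness = V/A = 0.3501 / 420 = 8.34 × 10⁻⁴ cm = 8.34 μm.

8.34 μm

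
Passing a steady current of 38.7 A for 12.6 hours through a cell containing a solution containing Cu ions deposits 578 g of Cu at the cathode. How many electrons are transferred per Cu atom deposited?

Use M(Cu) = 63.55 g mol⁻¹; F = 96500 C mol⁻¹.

Q = I·t = 38.70 A × 45360 s = 1755000 C, so n(e⁻) = 1755000/96500 = 18.19 mol.
n(Cu) deposited = 578 / 63.55 = 9.095 mol.
Electrons per atom = n(e⁻)/n(Cu) = 18.19 / 9.095 = 2.00 ≈ 2, so the ion is Cu²⁺.

2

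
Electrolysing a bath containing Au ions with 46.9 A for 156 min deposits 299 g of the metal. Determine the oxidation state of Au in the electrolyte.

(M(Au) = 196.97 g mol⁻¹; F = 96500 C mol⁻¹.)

Q = I·t = 46.90 A × 9360.0 s = 439000 C, so n(e⁻) = 439000/96500 = 4.549 mol.
n(Au) deposited = 299 / 196.97 = 1.518 mol.
Electrons per atom = n(e⁻)/n(Au) = 4.549 / 1.518 = 3.00 ≈ 3, so the ion is Au³⁺.

+3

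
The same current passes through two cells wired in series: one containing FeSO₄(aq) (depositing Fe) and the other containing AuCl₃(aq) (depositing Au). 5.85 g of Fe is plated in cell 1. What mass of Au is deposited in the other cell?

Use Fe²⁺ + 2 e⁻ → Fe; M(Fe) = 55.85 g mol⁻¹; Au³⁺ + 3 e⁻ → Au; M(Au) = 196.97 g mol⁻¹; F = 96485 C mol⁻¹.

13.8 g

n(Fe) = 5.85 / 55.85 = 0.1047 mol.
Since Fe²⁺ + 2 e⁻ → Fe, n(e⁻) passed = 2 × 0.1047 = 0.2095 mol.
Cells in series carry the same charge, so the same 0.2095 mol of electrons passes through cell 2.
Au³⁺ + 3 e⁻ → Au, so n(Au) = 0.2095 / 3 = 0.06983 mol.
m(Au) = 0.06983 × 196.97 = 13.8 g.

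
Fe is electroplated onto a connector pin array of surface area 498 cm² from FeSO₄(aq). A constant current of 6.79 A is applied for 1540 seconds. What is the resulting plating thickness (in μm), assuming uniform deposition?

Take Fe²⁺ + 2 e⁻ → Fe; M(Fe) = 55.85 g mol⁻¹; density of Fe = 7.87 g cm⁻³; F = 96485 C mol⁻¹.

Q = I·t = 6.790 × 1540.0 = 10460 C; n(e⁻) = 0.1084 mol.
n(Fe) = n(e⁻)/2 = 0.05419 mol, so m = 0.05419 × 55.85 = 3.026 g.
Volume = m/ρ = 3.026 / 7.87 = 0.3845 cm³.
Thickness = V/A = 0.3845 / 498 = 7.72 × 10⁻⁴ cm = 7.72 μm.

7.72 μm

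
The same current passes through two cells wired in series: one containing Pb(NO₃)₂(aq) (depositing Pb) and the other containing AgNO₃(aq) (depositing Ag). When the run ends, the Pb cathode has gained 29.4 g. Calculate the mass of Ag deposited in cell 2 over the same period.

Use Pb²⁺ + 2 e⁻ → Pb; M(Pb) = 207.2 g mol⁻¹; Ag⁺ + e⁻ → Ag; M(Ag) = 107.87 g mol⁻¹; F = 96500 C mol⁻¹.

n(Pb) = 29.4 / 207.2 = 0.1419 mol.
Since Pb²⁺ + 2 e⁻ → Pb, n(e⁻) passed = 2 × 0.1419 = 0.2838 mol.
Cells in series carry the same charge, so the same 0.2838 mol of electrons passes through cell 2.
Ag⁺ + e⁻ → Ag, so n(Ag) = 0.2838 / 1 = 0.2838 mol.
m(Ag) = 0.2838 × 107.87 = 30.6 g.

30.6 g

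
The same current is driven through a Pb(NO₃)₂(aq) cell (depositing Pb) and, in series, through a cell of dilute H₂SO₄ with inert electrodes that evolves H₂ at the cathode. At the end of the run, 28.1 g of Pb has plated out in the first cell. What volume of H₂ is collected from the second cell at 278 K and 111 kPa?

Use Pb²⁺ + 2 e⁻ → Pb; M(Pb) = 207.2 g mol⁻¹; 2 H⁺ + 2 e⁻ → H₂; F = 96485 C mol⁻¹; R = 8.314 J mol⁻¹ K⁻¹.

n(Pb) = 28.1 / 207.2 = 0.1356 mol, so n(e⁻) = 2 × 0.1356 = 0.2712 mol.
The cells are in series, so the same 0.2712 mol of electrons passes through the second cell.
2 H⁺ + 2 e⁻ → H₂ — 2 mol e⁻ per mol H₂, so n(H₂) = 0.2712/2 = 0.1356 mol.
V = nRT/P = (0.1356 × 8.314 × 278) / (111 × 10³) = 0.00282 m³ = 2.82 L.

2.82 L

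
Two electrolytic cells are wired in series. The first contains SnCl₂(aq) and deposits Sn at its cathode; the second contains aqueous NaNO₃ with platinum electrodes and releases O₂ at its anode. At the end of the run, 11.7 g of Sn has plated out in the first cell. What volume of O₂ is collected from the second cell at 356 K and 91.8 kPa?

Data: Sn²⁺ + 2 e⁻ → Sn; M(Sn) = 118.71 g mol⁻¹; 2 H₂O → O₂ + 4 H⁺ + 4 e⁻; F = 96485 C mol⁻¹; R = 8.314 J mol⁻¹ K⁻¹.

n(Sn) = 11.7 / 118.71 = 0.09856 mol, so n(e⁻) = 2 × 0.09856 = 0.1971 mol.
The cells are in series, so the same 0.1971 mol of electrons passes through the second cell.
2 H₂O → O₂ + 4 H⁺ + 4 e⁻ — 4 mol e⁻ per mol O₂, so n(O₂) = 0.1971/4 = 0.04928 mol.
V = nRT/P = (0.04928 × 8.314 × 356) / (91.8 × 10³) = 0.00159 m³ = 1.59 L.

1.59 L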